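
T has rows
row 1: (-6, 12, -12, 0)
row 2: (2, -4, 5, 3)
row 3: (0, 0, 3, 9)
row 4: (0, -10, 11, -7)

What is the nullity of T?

Row reduce to echelon form.
R2 ← R2 + (1/3)·R1: [0, 0, 1, 3]
Swap R2 ↔ R4
R4 ← R4 − (1/3)·R3: [0, 0, 0, 0]
3 nonzero rows, so rank(T) = 3.
T has 4 columns; by rank–nullity, nullity = 4 − 3 = 1.

1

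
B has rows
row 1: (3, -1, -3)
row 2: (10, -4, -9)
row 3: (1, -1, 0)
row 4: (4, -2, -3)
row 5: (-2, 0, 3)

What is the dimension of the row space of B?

Row reduce to echelon form.
R2 ← R2 − (10/3)·R1: [0, -2/3, 1]
R3 ← R3 − (1/3)·R1: [0, -2/3, 1]
R4 ← R4 − (4/3)·R1: [0, -2/3, 1]
R5 ← R5 + (2/3)·R1: [0, -2/3, 1]
R3 ← R3 − R2: [0, 0, 0]
R4 ← R4 − R2: [0, 0, 0]
R5 ← R5 − R2: [0, 0, 0]
Echelon form has 2 nonzero rows, so rank(B) = 2.
The row space has dimension equal to the rank: 2.

2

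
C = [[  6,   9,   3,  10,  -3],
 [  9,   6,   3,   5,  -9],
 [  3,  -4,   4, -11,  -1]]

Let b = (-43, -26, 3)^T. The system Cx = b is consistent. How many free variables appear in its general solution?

2

Row reduce the augmented matrix [C | b].
R2 ← R2 − (3/2)·R1: [0, -15/2, -3/2, -10, -9/2, 77/2]
R3 ← R3 − (1/2)·R1: [0, -17/2, 5/2, -16, 1/2, 49/2]
R3 ← R3 − (17/15)·R2: [0, 0, 21/5, -14/3, 28/5, -287/15]
The echelon form has 3 nonzero rows, and every pivot lies in the first 5 columns, so rank(C) = rank([C|b]) = 3.
The system is consistent.
Free variables = (unknowns) − (rank) = 5 − 3 = 2.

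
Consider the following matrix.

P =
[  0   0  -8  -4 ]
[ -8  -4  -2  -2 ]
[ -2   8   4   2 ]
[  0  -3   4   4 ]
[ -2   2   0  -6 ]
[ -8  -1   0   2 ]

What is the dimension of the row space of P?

Row reduce to echelon form.
Swap R1 ↔ R2
R3 ← R3 − (1/4)·R1: [0, 9, 9/2, 5/2]
R5 ← R5 − (1/4)·R1: [0, 3, 1/2, -11/2]
R6 ← R6 − R1: [0, 3, 2, 4]
Swap R2 ↔ R3
R4 ← R4 + (1/3)·R2: [0, 0, 11/2, 29/6]
R5 ← R5 − (1/3)·R2: [0, 0, -1, -19/3]
R6 ← R6 − (1/3)·R2: [0, 0, 1/2, 19/6]
R4 ← R4 + (11/16)·R3: [0, 0, 0, 25/12]
R5 ← R5 − (1/8)·R3: [0, 0, 0, -35/6]
R6 ← R6 + (1/16)·R3: [0, 0, 0, 35/12]
R5 ← R5 + (14/5)·R4: [0, 0, 0, 0]
R6 ← R6 − (7/5)·R4: [0, 0, 0, 0]
Echelon form has 4 nonzero rows, so rank(P) = 4.
The row space has dimension equal to the rank: 4.

4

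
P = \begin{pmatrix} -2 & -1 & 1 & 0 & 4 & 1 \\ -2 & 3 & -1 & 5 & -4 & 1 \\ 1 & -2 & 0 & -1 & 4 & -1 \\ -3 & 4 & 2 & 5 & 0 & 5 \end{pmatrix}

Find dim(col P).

4

Row reduce to echelon form.
R2 ← R2 − R1: [0, 4, -2, 5, -8, 0]
R3 ← R3 + (1/2)·R1: [0, -5/2, 1/2, -1, 6, -1/2]
R4 ← R4 − (3/2)·R1: [0, 11/2, 1/2, 5, -6, 7/2]
R3 ← R3 + (5/8)·R2: [0, 0, -3/4, 17/8, 1, -1/2]
R4 ← R4 − (11/8)·R2: [0, 0, 13/4, -15/8, 5, 7/2]
R4 ← R4 + (13/3)·R3: [0, 0, 0, 22/3, 28/3, 4/3]
Echelon form has 4 nonzero rows, so rank(P) = 4.
The column space has dimension equal to the rank: 4.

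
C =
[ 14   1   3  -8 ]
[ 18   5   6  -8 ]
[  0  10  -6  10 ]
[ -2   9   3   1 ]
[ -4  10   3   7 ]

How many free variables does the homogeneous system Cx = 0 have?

Row reduce to echelon form.
R2 ← R2 − (9/7)·R1: [0, 26/7, 15/7, 16/7]
R4 ← R4 + (1/7)·R1: [0, 64/7, 24/7, -1/7]
R5 ← R5 + (2/7)·R1: [0, 72/7, 27/7, 33/7]
R3 ← R3 − (35/13)·R2: [0, 0, -153/13, 50/13]
R4 ← R4 − (32/13)·R2: [0, 0, -24/13, -75/13]
R5 ← R5 − (36/13)·R2: [0, 0, -27/13, -21/13]
R4 ← R4 − (8/51)·R3: [0, 0, 0, -325/51]
R5 ← R5 − (3/17)·R3: [0, 0, 0, -39/17]
R5 ← R5 − (9/25)·R4: [0, 0, 0, 0]
4 nonzero rows, so rank(C) = 4.
C has 4 columns; by rank–nullity, nullity = 4 − 4 = 0.

0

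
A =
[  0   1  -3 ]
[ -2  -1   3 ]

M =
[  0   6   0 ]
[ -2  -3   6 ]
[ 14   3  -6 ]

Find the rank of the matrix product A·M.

First compute AM:
[[-44, -12,  24],
 [ 44,   0, -24]]
Now row reduce the product.
R2 ← R2 + R1: [0, -12, 0]
2 nonzero rows, so rank(AM) = 2.

2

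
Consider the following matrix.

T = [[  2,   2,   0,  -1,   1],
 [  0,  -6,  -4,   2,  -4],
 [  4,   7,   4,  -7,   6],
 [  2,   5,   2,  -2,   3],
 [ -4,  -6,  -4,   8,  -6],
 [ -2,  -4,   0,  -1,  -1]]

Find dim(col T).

3

Row reduce to echelon form.
R3 ← R3 − (2)·R1: [0, 3, 4, -5, 4]
R4 ← R4 − R1: [0, 3, 2, -1, 2]
R5 ← R5 + (2)·R1: [0, -2, -4, 6, -4]
R6 ← R6 + R1: [0, -2, 0, -2, 0]
R3 ← R3 + (1/2)·R2: [0, 0, 2, -4, 2]
R4 ← R4 + (1/2)·R2: [0, 0, 0, 0, 0]
R5 ← R5 − (1/3)·R2: [0, 0, -8/3, 16/3, -8/3]
R6 ← R6 − (1/3)·R2: [0, 0, 4/3, -8/3, 4/3]
R5 ← R5 + (4/3)·R3: [0, 0, 0, 0, 0]
R6 ← R6 − (2/3)·R3: [0, 0, 0, 0, 0]
Echelon form has 3 nonzero rows, so rank(T) = 3.
The column space has dimension equal to the rank: 3.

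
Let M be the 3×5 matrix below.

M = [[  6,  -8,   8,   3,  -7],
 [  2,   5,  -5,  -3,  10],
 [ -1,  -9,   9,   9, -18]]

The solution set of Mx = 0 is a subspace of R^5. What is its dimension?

Row reduce to echelon form.
R2 ← R2 − (1/3)·R1: [0, 23/3, -23/3, -4, 37/3]
R3 ← R3 + (1/6)·R1: [0, -31/3, 31/3, 19/2, -115/6]
R3 ← R3 + (31/23)·R2: [0, 0, 0, 189/46, -117/46]
3 nonzero rows, so rank(M) = 3.
M has 5 columns; by rank–nullity, nullity = 5 − 3 = 2.

2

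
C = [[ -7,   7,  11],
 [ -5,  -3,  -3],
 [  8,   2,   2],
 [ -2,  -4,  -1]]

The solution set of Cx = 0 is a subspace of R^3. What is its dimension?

Row reduce to echelon form.
R2 ← R2 − (5/7)·R1: [0, -8, -76/7]
R3 ← R3 + (8/7)·R1: [0, 10, 102/7]
R4 ← R4 − (2/7)·R1: [0, -6, -29/7]
R3 ← R3 + (5/4)·R2: [0, 0, 1]
R4 ← R4 − (3/4)·R2: [0, 0, 4]
R4 ← R4 − (4)·R3: [0, 0, 0]
3 nonzero rows, so rank(C) = 3.
C has 3 columns; by rank–nullity, nullity = 3 − 3 = 0.

0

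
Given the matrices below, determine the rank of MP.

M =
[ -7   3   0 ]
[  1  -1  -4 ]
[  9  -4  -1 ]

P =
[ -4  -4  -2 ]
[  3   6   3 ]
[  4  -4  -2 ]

2

First compute MP:
[[ 37,  46,  23],
 [-23,   6,   3],
 [-52, -56, -28]]
Now row reduce the product.
R2 ← R2 + (23/37)·R1: [0, 1280/37, 640/37]
R3 ← R3 + (52/37)·R1: [0, 320/37, 160/37]
R3 ← R3 − (1/4)·R2: [0, 0, 0]
2 nonzero rows, so rank(MP) = 2.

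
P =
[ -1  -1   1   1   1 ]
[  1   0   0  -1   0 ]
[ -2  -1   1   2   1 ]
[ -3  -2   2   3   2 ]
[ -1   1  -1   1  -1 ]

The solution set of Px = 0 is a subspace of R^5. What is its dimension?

Row reduce to echelon form.
R2 ← R2 + R1: [0, -1, 1, 0, 1]
R3 ← R3 − (2)·R1: [0, 1, -1, 0, -1]
R4 ← R4 − (3)·R1: [0, 1, -1, 0, -1]
R5 ← R5 − R1: [0, 2, -2, 0, -2]
R3 ← R3 + R2: [0, 0, 0, 0, 0]
R4 ← R4 + R2: [0, 0, 0, 0, 0]
R5 ← R5 + (2)·R2: [0, 0, 0, 0, 0]
2 nonzero rows, so rank(P) = 2.
P has 5 columns; by rank–nullity, nullity = 5 − 2 = 3.

3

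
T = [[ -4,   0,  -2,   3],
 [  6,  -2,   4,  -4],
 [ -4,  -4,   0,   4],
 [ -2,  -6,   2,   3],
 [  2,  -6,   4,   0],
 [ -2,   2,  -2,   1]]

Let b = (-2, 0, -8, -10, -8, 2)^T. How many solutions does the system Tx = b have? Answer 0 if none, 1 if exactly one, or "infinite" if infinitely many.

infinite

Row reduce the augmented matrix [T | b].
R2 ← R2 + (3/2)·R1: [0, -2, 1, 1/2, -3]
R3 ← R3 − R1: [0, -4, 2, 1, -6]
R4 ← R4 − (1/2)·R1: [0, -6, 3, 3/2, -9]
R5 ← R5 + (1/2)·R1: [0, -6, 3, 3/2, -9]
R6 ← R6 − (1/2)·R1: [0, 2, -1, -1/2, 3]
R3 ← R3 − (2)·R2: [0, 0, 0, 0, 0]
R4 ← R4 − (3)·R2: [0, 0, 0, 0, 0]
R5 ← R5 − (3)·R2: [0, 0, 0, 0, 0]
R6 ← R6 + R2: [0, 0, 0, 0, 0]
The echelon form has 2 nonzero rows, and every pivot lies in the first 4 columns, so rank(T) = rank([T|b]) = 2.
The system is consistent.
rank = 2 < 4 unknowns, so there are infinitely many solutions.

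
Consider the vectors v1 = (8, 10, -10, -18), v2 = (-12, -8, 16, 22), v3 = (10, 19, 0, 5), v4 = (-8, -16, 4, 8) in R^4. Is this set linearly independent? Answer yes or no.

Form the matrix with these vectors as rows and row reduce.
R2 ← R2 + (3/2)·R1: [0, 7, 1, -5]
R3 ← R3 − (5/4)·R1: [0, 13/2, 25/2, 55/2]
R4 ← R4 + R1: [0, -6, -6, -10]
R3 ← R3 − (13/14)·R2: [0, 0, 81/7, 225/7]
R4 ← R4 + (6/7)·R2: [0, 0, -36/7, -100/7]
R4 ← R4 + (4/9)·R3: [0, 0, 0, 0]
3 nonzero rows, so the 4 vectors span a space of dimension 3.
Since 3 < 4, the vectors are linearly dependent.

no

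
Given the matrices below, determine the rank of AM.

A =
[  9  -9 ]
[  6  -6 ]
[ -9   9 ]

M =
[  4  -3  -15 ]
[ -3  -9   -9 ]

1

First compute AM:
[[ 63,  54, -54],
 [ 42,  36, -36],
 [-63, -54,  54]]
Now row reduce the product.
R2 ← R2 − (2/3)·R1: [0, 0, 0]
R3 ← R3 + R1: [0, 0, 0]
1 nonzero row, so rank(AM) = 1.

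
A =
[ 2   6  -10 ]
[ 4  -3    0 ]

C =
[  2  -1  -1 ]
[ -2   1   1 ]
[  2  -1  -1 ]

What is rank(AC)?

1

First compute AC:
[[-28,  14,  14],
 [ 14,  -7,  -7]]
Now row reduce the product.
R2 ← R2 + (1/2)·R1: [0, 0, 0]
1 nonzero row, so rank(AC) = 1.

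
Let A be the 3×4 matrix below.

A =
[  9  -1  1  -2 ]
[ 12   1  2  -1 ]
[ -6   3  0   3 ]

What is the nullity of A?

2

Row reduce to echelon form.
R2 ← R2 − (4/3)·R1: [0, 7/3, 2/3, 5/3]
R3 ← R3 + (2/3)·R1: [0, 7/3, 2/3, 5/3]
R3 ← R3 − R2: [0, 0, 0, 0]
2 nonzero rows, so rank(A) = 2.
A has 4 columns; by rank–nullity, nullity = 4 − 2 = 2.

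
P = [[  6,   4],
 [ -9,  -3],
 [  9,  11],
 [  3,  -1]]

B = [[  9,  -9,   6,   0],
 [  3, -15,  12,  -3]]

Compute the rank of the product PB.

2

First compute PB:
[[ 66, -114,  84, -12],
 [-90, 126, -90,   9],
 [114, -246, 186, -33],
 [ 24, -12,   6,   3]]
Now row reduce the product.
R2 ← R2 + (15/11)·R1: [0, -324/11, 270/11, -81/11]
R3 ← R3 − (19/11)·R1: [0, -540/11, 450/11, -135/11]
R4 ← R4 − (4/11)·R1: [0, 324/11, -270/11, 81/11]
R3 ← R3 − (5/3)·R2: [0, 0, 0, 0]
R4 ← R4 + R2: [0, 0, 0, 0]
2 nonzero rows, so rank(PB) = 2.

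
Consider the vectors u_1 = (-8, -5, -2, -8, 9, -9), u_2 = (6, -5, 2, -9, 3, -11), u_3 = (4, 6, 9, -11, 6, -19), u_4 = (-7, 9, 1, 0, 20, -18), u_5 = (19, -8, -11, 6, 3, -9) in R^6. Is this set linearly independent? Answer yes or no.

Form the matrix with these vectors as rows and row reduce.
R2 ← R2 + (3/4)·R1: [0, -35/4, 1/2, -15, 39/4, -71/4]
R3 ← R3 + (1/2)·R1: [0, 7/2, 8, -15, 21/2, -47/2]
R4 ← R4 − (7/8)·R1: [0, 107/8, 11/4, 7, 97/8, -81/8]
R5 ← R5 + (19/8)·R1: [0, -159/8, -63/4, -13, 195/8, -243/8]
R3 ← R3 + (2/5)·R2: [0, 0, 41/5, -21, 72/5, -153/5]
R4 ← R4 + (107/70)·R2: [0, 0, 123/35, -223/14, 946/35, -1304/35]
R5 ← R5 − (159/70)·R2: [0, 0, -591/35, 295/14, 78/35, 348/35]
R4 ← R4 − (3/7)·R3: [0, 0, 0, -97/14, 146/7, -169/7]
R5 ← R5 + (591/287)·R3: [0, 0, 0, -12727/574, 9150/287, -15231/287]
R5 ← R5 − (12727/3977)·R4: [0, 0, 0, 0, -138656/3977, 96208/3977]
5 nonzero rows, so the 5 vectors span a space of dimension 5.
Since 5 = 5, the vectors are linearly independent.

yes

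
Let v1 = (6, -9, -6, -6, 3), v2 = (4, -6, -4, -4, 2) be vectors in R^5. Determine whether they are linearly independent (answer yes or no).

no

Form the matrix with these vectors as rows and row reduce.
R2 ← R2 − (2/3)·R1: [0, 0, 0, 0, 0]
1 nonzero row, so the 2 vectors span a space of dimension 1.
Since 1 < 2, the vectors are linearly dependent.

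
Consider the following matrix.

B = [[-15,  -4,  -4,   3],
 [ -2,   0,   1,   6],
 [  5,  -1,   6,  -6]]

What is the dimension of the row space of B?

3

Row reduce to echelon form.
R2 ← R2 − (2/15)·R1: [0, 8/15, 23/15, 28/5]
R3 ← R3 + (1/3)·R1: [0, -7/3, 14/3, -5]
R3 ← R3 + (35/8)·R2: [0, 0, 91/8, 39/2]
Echelon form has 3 nonzero rows, so rank(B) = 3.
The row space has dimension equal to the rank: 3.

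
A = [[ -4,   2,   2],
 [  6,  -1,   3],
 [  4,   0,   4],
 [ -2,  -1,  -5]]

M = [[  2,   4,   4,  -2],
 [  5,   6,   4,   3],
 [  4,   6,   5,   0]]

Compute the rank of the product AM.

First compute AM:
[[ 10,   8,   2,  14],
 [ 19,  36,  35, -15],
 [ 24,  40,  36,  -8],
 [-29, -44, -37,   1]]
Now row reduce the product.
R2 ← R2 − (19/10)·R1: [0, 104/5, 156/5, -208/5]
R3 ← R3 − (12/5)·R1: [0, 104/5, 156/5, -208/5]
R4 ← R4 + (29/10)·R1: [0, -104/5, -156/5, 208/5]
R3 ← R3 − R2: [0, 0, 0, 0]
R4 ← R4 + R2: [0, 0, 0, 0]
2 nonzero rows, so rank(AM) = 2.

2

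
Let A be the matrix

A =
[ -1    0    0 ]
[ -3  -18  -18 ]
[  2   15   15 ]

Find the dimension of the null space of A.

1

Row reduce to echelon form.
R2 ← R2 − (3)·R1: [0, -18, -18]
R3 ← R3 + (2)·R1: [0, 15, 15]
R3 ← R3 + (5/6)·R2: [0, 0, 0]
2 nonzero rows, so rank(A) = 2.
A has 3 columns; by rank–nullity, nullity = 3 − 2 = 1.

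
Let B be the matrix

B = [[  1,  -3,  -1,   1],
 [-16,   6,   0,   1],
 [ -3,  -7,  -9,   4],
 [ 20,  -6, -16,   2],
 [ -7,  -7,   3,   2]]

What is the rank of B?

4

Row reduce to echelon form.
R2 ← R2 + (16)·R1: [0, -42, -16, 17]
R3 ← R3 + (3)·R1: [0, -16, -12, 7]
R4 ← R4 − (20)·R1: [0, 54, 4, -18]
R5 ← R5 + (7)·R1: [0, -28, -4, 9]
R3 ← R3 − (8/21)·R2: [0, 0, -124/21, 11/21]
R4 ← R4 + (9/7)·R2: [0, 0, -116/7, 27/7]
R5 ← R5 − (2/3)·R2: [0, 0, 20/3, -7/3]
R4 ← R4 − (87/31)·R3: [0, 0, 0, 74/31]
R5 ← R5 + (35/31)·R3: [0, 0, 0, -54/31]
R5 ← R5 + (27/37)·R4: [0, 0, 0, 0]
Echelon form has 4 nonzero rows, so rank(B) = 4.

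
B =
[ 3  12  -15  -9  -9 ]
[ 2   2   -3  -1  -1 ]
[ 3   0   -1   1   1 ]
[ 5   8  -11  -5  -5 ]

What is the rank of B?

Row reduce to echelon form.
R2 ← R2 − (2/3)·R1: [0, -6, 7, 5, 5]
R3 ← R3 − R1: [0, -12, 14, 10, 10]
R4 ← R4 − (5/3)·R1: [0, -12, 14, 10, 10]
R3 ← R3 − (2)·R2: [0, 0, 0, 0, 0]
R4 ← R4 − (2)·R2: [0, 0, 0, 0, 0]
Echelon form has 2 nonzero rows, so rank(B) = 2.

2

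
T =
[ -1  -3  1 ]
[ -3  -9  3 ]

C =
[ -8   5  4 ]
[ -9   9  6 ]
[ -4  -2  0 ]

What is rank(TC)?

First compute TC:
[[ 31, -34, -22],
 [ 93, -102, -66]]
Now row reduce the product.
R2 ← R2 − (3)·R1: [0, 0, 0]
1 nonzero row, so rank(TC) = 1.

1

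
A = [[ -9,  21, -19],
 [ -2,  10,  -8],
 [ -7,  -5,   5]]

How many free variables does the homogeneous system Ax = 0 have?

Row reduce to echelon form.
R2 ← R2 − (2/9)·R1: [0, 16/3, -34/9]
R3 ← R3 − (7/9)·R1: [0, -64/3, 178/9]
R3 ← R3 + (4)·R2: [0, 0, 14/3]
3 nonzero rows, so rank(A) = 3.
A has 3 columns; by rank–nullity, nullity = 3 − 3 = 0.

0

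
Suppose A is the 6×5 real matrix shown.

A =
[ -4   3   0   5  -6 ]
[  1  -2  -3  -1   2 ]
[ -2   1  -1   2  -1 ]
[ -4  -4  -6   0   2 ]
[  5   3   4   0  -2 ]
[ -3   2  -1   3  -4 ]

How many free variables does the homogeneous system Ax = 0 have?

Row reduce to echelon form.
R2 ← R2 + (1/4)·R1: [0, -5/4, -3, 1/4, 1/2]
R3 ← R3 − (1/2)·R1: [0, -1/2, -1, -1/2, 2]
R4 ← R4 − R1: [0, -7, -6, -5, 8]
R5 ← R5 + (5/4)·R1: [0, 27/4, 4, 25/4, -19/2]
R6 ← R6 − (3/4)·R1: [0, -1/4, -1, -3/4, 1/2]
R3 ← R3 − (2/5)·R2: [0, 0, 1/5, -3/5, 9/5]
R4 ← R4 − (28/5)·R2: [0, 0, 54/5, -32/5, 26/5]
R5 ← R5 + (27/5)·R2: [0, 0, -61/5, 38/5, -34/5]
R6 ← R6 − (1/5)·R2: [0, 0, -2/5, -4/5, 2/5]
R4 ← R4 − (54)·R3: [0, 0, 0, 26, -92]
R5 ← R5 + (61)·R3: [0, 0, 0, -29, 103]
R6 ← R6 + (2)·R3: [0, 0, 0, -2, 4]
R5 ← R5 + (29/26)·R4: [0, 0, 0, 0, 5/13]
R6 ← R6 + (1/13)·R4: [0, 0, 0, 0, -40/13]
R6 ← R6 + (8)·R5: [0, 0, 0, 0, 0]
5 nonzero rows, so rank(A) = 5.
A has 5 columns; by rank–nullity, nullity = 5 − 5 = 0.

0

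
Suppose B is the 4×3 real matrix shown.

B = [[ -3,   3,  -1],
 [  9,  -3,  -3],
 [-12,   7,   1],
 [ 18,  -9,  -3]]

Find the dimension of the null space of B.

1

Row reduce to echelon form.
R2 ← R2 + (3)·R1: [0, 6, -6]
R3 ← R3 − (4)·R1: [0, -5, 5]
R4 ← R4 + (6)·R1: [0, 9, -9]
R3 ← R3 + (5/6)·R2: [0, 0, 0]
R4 ← R4 − (3/2)·R2: [0, 0, 0]
2 nonzero rows, so rank(B) = 2.
B has 3 columns; by rank–nullity, nullity = 3 − 2 = 1.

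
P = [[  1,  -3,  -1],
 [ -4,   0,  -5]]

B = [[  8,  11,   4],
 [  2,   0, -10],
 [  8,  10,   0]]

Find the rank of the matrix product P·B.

First compute PB:
[[ -6,   1,  34],
 [-72, -94, -16]]
Now row reduce the product.
R2 ← R2 − (12)·R1: [0, -106, -424]
2 nonzero rows, so rank(PB) = 2.

2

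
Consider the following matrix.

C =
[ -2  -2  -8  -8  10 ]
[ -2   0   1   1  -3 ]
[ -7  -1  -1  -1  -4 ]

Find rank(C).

Row reduce to echelon form.
R2 ← R2 − R1: [0, 2, 9, 9, -13]
R3 ← R3 − (7/2)·R1: [0, 6, 27, 27, -39]
R3 ← R3 − (3)·R2: [0, 0, 0, 0, 0]
Echelon form has 2 nonzero rows, so rank(C) = 2.

2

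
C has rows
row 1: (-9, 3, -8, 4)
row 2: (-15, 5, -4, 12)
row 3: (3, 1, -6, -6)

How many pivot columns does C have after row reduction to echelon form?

3

Row reduce to echelon form.
R2 ← R2 − (5/3)·R1: [0, 0, 28/3, 16/3]
R3 ← R3 + (1/3)·R1: [0, 2, -26/3, -14/3]
Swap R2 ↔ R3
Echelon form has 3 nonzero rows, so rank(C) = 3.
Each nonzero row contributes one pivot column: 3 pivot columns.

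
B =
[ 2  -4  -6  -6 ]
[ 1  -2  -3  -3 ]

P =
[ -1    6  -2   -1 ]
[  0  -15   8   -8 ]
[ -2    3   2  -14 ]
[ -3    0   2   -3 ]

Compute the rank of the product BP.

First compute BP:
[[ 28,  54, -60, 132],
 [ 14,  27, -30,  66]]
Now row reduce the product.
R2 ← R2 − (1/2)·R1: [0, 0, 0, 0]
1 nonzero row, so rank(BP) = 1.

1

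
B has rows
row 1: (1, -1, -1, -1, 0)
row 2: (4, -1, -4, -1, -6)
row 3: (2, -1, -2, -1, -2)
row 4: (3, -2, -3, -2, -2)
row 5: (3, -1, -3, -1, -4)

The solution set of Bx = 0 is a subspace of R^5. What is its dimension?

Row reduce to echelon form.
R2 ← R2 − (4)·R1: [0, 3, 0, 3, -6]
R3 ← R3 − (2)·R1: [0, 1, 0, 1, -2]
R4 ← R4 − (3)·R1: [0, 1, 0, 1, -2]
R5 ← R5 − (3)·R1: [0, 2, 0, 2, -4]
R3 ← R3 − (1/3)·R2: [0, 0, 0, 0, 0]
R4 ← R4 − (1/3)·R2: [0, 0, 0, 0, 0]
R5 ← R5 − (2/3)·R2: [0, 0, 0, 0, 0]
2 nonzero rows, so rank(B) = 2.
B has 5 columns; by rank–nullity, nullity = 5 − 2 = 3.

3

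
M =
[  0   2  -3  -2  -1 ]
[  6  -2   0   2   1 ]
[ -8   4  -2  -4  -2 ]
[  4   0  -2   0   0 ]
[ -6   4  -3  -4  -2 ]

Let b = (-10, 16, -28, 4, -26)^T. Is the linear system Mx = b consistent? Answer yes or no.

Row reduce the augmented matrix [M | b].
Swap R1 ↔ R2
R3 ← R3 + (4/3)·R1: [0, 4/3, -2, -4/3, -2/3, -20/3]
R4 ← R4 − (2/3)·R1: [0, 4/3, -2, -4/3, -2/3, -20/3]
R5 ← R5 + R1: [0, 2, -3, -2, -1, -10]
R3 ← R3 − (2/3)·R2: [0, 0, 0, 0, 0, 0]
R4 ← R4 − (2/3)·R2: [0, 0, 0, 0, 0, 0]
R5 ← R5 − R2: [0, 0, 0, 0, 0, 0]
The echelon form has 2 nonzero rows, and every pivot lies in the first 5 columns, so rank(M) = rank([M|b]) = 2.
The system is consistent.

yes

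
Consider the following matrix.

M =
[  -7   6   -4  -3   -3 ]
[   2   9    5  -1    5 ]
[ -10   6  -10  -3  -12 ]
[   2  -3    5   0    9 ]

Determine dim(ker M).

Row reduce to echelon form.
R2 ← R2 + (2/7)·R1: [0, 75/7, 27/7, -13/7, 29/7]
R3 ← R3 − (10/7)·R1: [0, -18/7, -30/7, 9/7, -54/7]
R4 ← R4 + (2/7)·R1: [0, -9/7, 27/7, -6/7, 57/7]
R3 ← R3 + (6/25)·R2: [0, 0, -84/25, 21/25, -168/25]
R4 ← R4 + (3/25)·R2: [0, 0, 108/25, -27/25, 216/25]
R4 ← R4 + (9/7)·R3: [0, 0, 0, 0, 0]
3 nonzero rows, so rank(M) = 3.
M has 5 columns; by rank–nullity, nullity = 5 − 3 = 2.

2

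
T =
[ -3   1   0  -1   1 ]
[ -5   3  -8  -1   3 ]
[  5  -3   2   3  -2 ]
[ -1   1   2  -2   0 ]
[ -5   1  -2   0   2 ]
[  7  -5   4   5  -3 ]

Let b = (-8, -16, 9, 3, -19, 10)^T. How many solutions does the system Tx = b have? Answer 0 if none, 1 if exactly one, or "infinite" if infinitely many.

infinite

Row reduce the augmented matrix [T | b].
R2 ← R2 − (5/3)·R1: [0, 4/3, -8, 2/3, 4/3, -8/3]
R3 ← R3 + (5/3)·R1: [0, -4/3, 2, 4/3, -1/3, -13/3]
R4 ← R4 − (1/3)·R1: [0, 2/3, 2, -5/3, -1/3, 17/3]
R5 ← R5 − (5/3)·R1: [0, -2/3, -2, 5/3, 1/3, -17/3]
R6 ← R6 + (7/3)·R1: [0, -8/3, 4, 8/3, -2/3, -26/3]
R3 ← R3 + R2: [0, 0, -6, 2, 1, -7]
R4 ← R4 − (1/2)·R2: [0, 0, 6, -2, -1, 7]
R5 ← R5 + (1/2)·R2: [0, 0, -6, 2, 1, -7]
R6 ← R6 + (2)·R2: [0, 0, -12, 4, 2, -14]
R4 ← R4 + R3: [0, 0, 0, 0, 0, 0]
R5 ← R5 − R3: [0, 0, 0, 0, 0, 0]
R6 ← R6 − (2)·R3: [0, 0, 0, 0, 0, 0]
The echelon form has 3 nonzero rows, and every pivot lies in the first 5 columns, so rank(T) = rank([T|b]) = 3.
The system is consistent.
rank = 3 < 5 unknowns, so there are infinitely many solutions.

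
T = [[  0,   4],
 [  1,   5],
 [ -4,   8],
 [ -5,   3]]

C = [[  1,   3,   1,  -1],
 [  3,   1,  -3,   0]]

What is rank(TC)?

First compute TC:
[[ 12,   4, -12,   0],
 [ 16,   8, -14,  -1],
 [ 20,  -4, -28,   4],
 [  4, -12, -14,   5]]
Now row reduce the product.
R2 ← R2 − (4/3)·R1: [0, 8/3, 2, -1]
R3 ← R3 − (5/3)·R1: [0, -32/3, -8, 4]
R4 ← R4 − (1/3)·R1: [0, -40/3, -10, 5]
R3 ← R3 + (4)·R2: [0, 0, 0, 0]
R4 ← R4 + (5)·R2: [0, 0, 0, 0]
2 nonzero rows, so rank(TC) = 2.

2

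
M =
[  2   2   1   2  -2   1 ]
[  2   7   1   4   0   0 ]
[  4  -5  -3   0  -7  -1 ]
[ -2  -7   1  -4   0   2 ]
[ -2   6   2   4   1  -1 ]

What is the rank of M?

Row reduce to echelon form.
R2 ← R2 − R1: [0, 5, 0, 2, 2, -1]
R3 ← R3 − (2)·R1: [0, -9, -5, -4, -3, -3]
R4 ← R4 + R1: [0, -5, 2, -2, -2, 3]
R5 ← R5 + R1: [0, 8, 3, 6, -1, 0]
R3 ← R3 + (9/5)·R2: [0, 0, -5, -2/5, 3/5, -24/5]
R4 ← R4 + R2: [0, 0, 2, 0, 0, 2]
R5 ← R5 − (8/5)·R2: [0, 0, 3, 14/5, -21/5, 8/5]
R4 ← R4 + (2/5)·R3: [0, 0, 0, -4/25, 6/25, 2/25]
R5 ← R5 + (3/5)·R3: [0, 0, 0, 64/25, -96/25, -32/25]
R5 ← R5 + (16)·R4: [0, 0, 0, 0, 0, 0]
Echelon form has 4 nonzero rows, so rank(M) = 4.

4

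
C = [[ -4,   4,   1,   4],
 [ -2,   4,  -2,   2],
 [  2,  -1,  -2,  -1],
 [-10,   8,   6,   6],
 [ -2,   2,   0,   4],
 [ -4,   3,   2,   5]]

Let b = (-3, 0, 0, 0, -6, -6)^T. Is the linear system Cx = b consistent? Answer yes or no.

yes

Row reduce the augmented matrix [C | b].
R2 ← R2 − (1/2)·R1: [0, 2, -5/2, 0, 3/2]
R3 ← R3 + (1/2)·R1: [0, 1, -3/2, 1, -3/2]
R4 ← R4 − (5/2)·R1: [0, -2, 7/2, -4, 15/2]
R5 ← R5 − (1/2)·R1: [0, 0, -1/2, 2, -9/2]
R6 ← R6 − R1: [0, -1, 1, 1, -3]
R3 ← R3 − (1/2)·R2: [0, 0, -1/4, 1, -9/4]
R4 ← R4 + R2: [0, 0, 1, -4, 9]
R6 ← R6 + (1/2)·R2: [0, 0, -1/4, 1, -9/4]
R4 ← R4 + (4)·R3: [0, 0, 0, 0, 0]
R5 ← R5 − (2)·R3: [0, 0, 0, 0, 0]
R6 ← R6 − R3: [0, 0, 0, 0, 0]
The echelon form has 3 nonzero rows, and every pivot lies in the first 4 columns, so rank(C) = rank([C|b]) = 3.
The system is consistent.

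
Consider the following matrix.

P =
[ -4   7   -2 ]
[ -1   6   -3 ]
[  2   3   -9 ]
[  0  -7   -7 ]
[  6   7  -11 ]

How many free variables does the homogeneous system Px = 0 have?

Row reduce to echelon form.
R2 ← R2 − (1/4)·R1: [0, 17/4, -5/2]
R3 ← R3 + (1/2)·R1: [0, 13/2, -10]
R5 ← R5 + (3/2)·R1: [0, 35/2, -14]
R3 ← R3 − (26/17)·R2: [0, 0, -105/17]
R4 ← R4 + (28/17)·R2: [0, 0, -189/17]
R5 ← R5 − (70/17)·R2: [0, 0, -63/17]
R4 ← R4 − (9/5)·R3: [0, 0, 0]
R5 ← R5 − (3/5)·R3: [0, 0, 0]
3 nonzero rows, so rank(P) = 3.
P has 3 columns; by rank–nullity, nullity = 3 − 3 = 0.

0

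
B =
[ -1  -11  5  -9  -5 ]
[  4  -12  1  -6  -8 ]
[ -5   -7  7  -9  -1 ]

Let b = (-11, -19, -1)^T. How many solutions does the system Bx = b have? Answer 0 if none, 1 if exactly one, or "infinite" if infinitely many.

infinite

Row reduce the augmented matrix [B | b].
R2 ← R2 + (4)·R1: [0, -56, 21, -42, -28, -63]
R3 ← R3 − (5)·R1: [0, 48, -18, 36, 24, 54]
R3 ← R3 + (6/7)·R2: [0, 0, 0, 0, 0, 0]
The echelon form has 2 nonzero rows, and every pivot lies in the first 5 columns, so rank(B) = rank([B|b]) = 2.
The system is consistent.
rank = 2 < 5 unknowns, so there are infinitely many solutions.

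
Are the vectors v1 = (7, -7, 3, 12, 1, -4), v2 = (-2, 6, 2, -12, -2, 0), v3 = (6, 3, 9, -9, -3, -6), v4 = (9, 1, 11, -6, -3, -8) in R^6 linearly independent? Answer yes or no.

no

Form the matrix with these vectors as rows and row reduce.
R2 ← R2 + (2/7)·R1: [0, 4, 20/7, -60/7, -12/7, -8/7]
R3 ← R3 − (6/7)·R1: [0, 9, 45/7, -135/7, -27/7, -18/7]
R4 ← R4 − (9/7)·R1: [0, 10, 50/7, -150/7, -30/7, -20/7]
R3 ← R3 − (9/4)·R2: [0, 0, 0, 0, 0, 0]
R4 ← R4 − (5/2)·R2: [0, 0, 0, 0, 0, 0]
2 nonzero rows, so the 4 vectors span a space of dimension 2.
Since 2 < 4, the vectors are linearly dependent.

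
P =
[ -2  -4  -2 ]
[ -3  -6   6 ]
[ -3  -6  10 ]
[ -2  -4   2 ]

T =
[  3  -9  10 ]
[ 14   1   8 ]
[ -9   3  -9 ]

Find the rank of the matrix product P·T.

First compute PT:
[[-44,   8, -34],
 [-147,  39, -132],
 [-183,  51, -168],
 [-80,  20, -70]]
Now row reduce the product.
R2 ← R2 − (147/44)·R1: [0, 135/11, -405/22]
R3 ← R3 − (183/44)·R1: [0, 195/11, -585/22]
R4 ← R4 − (20/11)·R1: [0, 60/11, -90/11]
R3 ← R3 − (13/9)·R2: [0, 0, 0]
R4 ← R4 − (4/9)·R2: [0, 0, 0]
2 nonzero rows, so rank(PT) = 2.

2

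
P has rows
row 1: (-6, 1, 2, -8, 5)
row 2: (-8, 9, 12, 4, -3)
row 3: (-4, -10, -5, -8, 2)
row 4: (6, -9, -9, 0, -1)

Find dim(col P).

Row reduce to echelon form.
R2 ← R2 − (4/3)·R1: [0, 23/3, 28/3, 44/3, -29/3]
R3 ← R3 − (2/3)·R1: [0, -32/3, -19/3, -8/3, -4/3]
R4 ← R4 + R1: [0, -8, -7, -8, 4]
R3 ← R3 + (32/23)·R2: [0, 0, 153/23, 408/23, -340/23]
R4 ← R4 + (24/23)·R2: [0, 0, 63/23, 168/23, -140/23]
R4 ← R4 − (7/17)·R3: [0, 0, 0, 0, 0]
Echelon form has 3 nonzero rows, so rank(P) = 3.
The column space has dimension equal to the rank: 3.

3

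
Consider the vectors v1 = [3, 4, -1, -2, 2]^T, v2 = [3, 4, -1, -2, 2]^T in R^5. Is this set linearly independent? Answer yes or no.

Form the matrix with these vectors as rows and row reduce.
R2 ← R2 − R1: [0, 0, 0, 0, 0]
1 nonzero row, so the 2 vectors span a space of dimension 1.
Since 1 < 2, the vectors are linearly dependent.

no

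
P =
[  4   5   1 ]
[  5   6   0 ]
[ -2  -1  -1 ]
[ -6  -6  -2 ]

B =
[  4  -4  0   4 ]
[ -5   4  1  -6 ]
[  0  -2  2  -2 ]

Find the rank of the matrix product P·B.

2

First compute PB:
[[ -9,   2,   7, -16],
 [-10,   4,   6, -16],
 [ -3,   6,  -3,   0],
 [  6,   4, -10,  16]]
Now row reduce the product.
R2 ← R2 − (10/9)·R1: [0, 16/9, -16/9, 16/9]
R3 ← R3 − (1/3)·R1: [0, 16/3, -16/3, 16/3]
R4 ← R4 + (2/3)·R1: [0, 16/3, -16/3, 16/3]
R3 ← R3 − (3)·R2: [0, 0, 0, 0]
R4 ← R4 − (3)·R2: [0, 0, 0, 0]
2 nonzero rows, so rank(PB) = 2.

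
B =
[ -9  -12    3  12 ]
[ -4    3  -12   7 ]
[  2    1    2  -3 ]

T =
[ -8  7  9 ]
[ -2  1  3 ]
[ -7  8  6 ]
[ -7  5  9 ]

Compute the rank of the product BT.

2

First compute BT:
[[ -9,   9,   9],
 [ 61, -86, -36],
 [-11,  16,   6]]
Now row reduce the product.
R2 ← R2 + (61/9)·R1: [0, -25, 25]
R3 ← R3 − (11/9)·R1: [0, 5, -5]
R3 ← R3 + (1/5)·R2: [0, 0, 0]
2 nonzero rows, so rank(BT) = 2.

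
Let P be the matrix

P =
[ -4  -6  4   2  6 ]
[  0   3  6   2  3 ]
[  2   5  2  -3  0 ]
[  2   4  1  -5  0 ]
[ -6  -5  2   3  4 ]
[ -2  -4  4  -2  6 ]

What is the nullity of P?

Row reduce to echelon form.
R3 ← R3 + (1/2)·R1: [0, 2, 4, -2, 3]
R4 ← R4 + (1/2)·R1: [0, 1, 3, -4, 3]
R5 ← R5 − (3/2)·R1: [0, 4, -4, 0, -5]
R6 ← R6 − (1/2)·R1: [0, -1, 2, -3, 3]
R3 ← R3 − (2/3)·R2: [0, 0, 0, -10/3, 1]
R4 ← R4 − (1/3)·R2: [0, 0, 1, -14/3, 2]
R5 ← R5 − (4/3)·R2: [0, 0, -12, -8/3, -9]
R6 ← R6 + (1/3)·R2: [0, 0, 4, -7/3, 4]
Swap R3 ↔ R4
R5 ← R5 + (12)·R3: [0, 0, 0, -176/3, 15]
R6 ← R6 − (4)·R3: [0, 0, 0, 49/3, -4]
R5 ← R5 − (88/5)·R4: [0, 0, 0, 0, -13/5]
R6 ← R6 + (49/10)·R4: [0, 0, 0, 0, 9/10]
R6 ← R6 + (9/26)·R5: [0, 0, 0, 0, 0]
5 nonzero rows, so rank(P) = 5.
P has 5 columns; by rank–nullity, nullity = 5 − 5 = 0.

0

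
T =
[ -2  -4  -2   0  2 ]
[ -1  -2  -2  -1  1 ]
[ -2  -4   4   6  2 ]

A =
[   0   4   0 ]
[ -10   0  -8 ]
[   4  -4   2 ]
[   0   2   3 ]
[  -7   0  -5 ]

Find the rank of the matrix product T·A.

2

First compute TA:
[[ 18,   0,  18],
 [  5,   2,   4],
 [ 42, -12,  48]]
Now row reduce the product.
R2 ← R2 − (5/18)·R1: [0, 2, -1]
R3 ← R3 − (7/3)·R1: [0, -12, 6]
R3 ← R3 + (6)·R2: [0, 0, 0]
2 nonzero rows, so rank(TA) = 2.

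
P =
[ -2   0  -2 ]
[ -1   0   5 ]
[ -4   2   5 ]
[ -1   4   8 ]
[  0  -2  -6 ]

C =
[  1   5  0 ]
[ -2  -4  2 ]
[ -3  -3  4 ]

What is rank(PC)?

First compute PC:
[[  4,  -4,  -8],
 [-16, -20,  20],
 [-23, -43,  24],
 [-33, -45,  40],
 [ 22,  26, -28]]
Now row reduce the product.
R2 ← R2 + (4)·R1: [0, -36, -12]
R3 ← R3 + (23/4)·R1: [0, -66, -22]
R4 ← R4 + (33/4)·R1: [0, -78, -26]
R5 ← R5 − (11/2)·R1: [0, 48, 16]
R3 ← R3 − (11/6)·R2: [0, 0, 0]
R4 ← R4 − (13/6)·R2: [0, 0, 0]
R5 ← R5 + (4/3)·R2: [0, 0, 0]
2 nonzero rows, so rank(PC) = 2.

2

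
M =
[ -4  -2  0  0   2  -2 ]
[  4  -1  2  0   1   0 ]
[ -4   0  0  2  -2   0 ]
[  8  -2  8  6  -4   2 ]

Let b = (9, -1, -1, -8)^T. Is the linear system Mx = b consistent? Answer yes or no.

Row reduce the augmented matrix [M | b].
R2 ← R2 + R1: [0, -3, 2, 0, 3, -2, 8]
R3 ← R3 − R1: [0, 2, 0, 2, -4, 2, -10]
R4 ← R4 + (2)·R1: [0, -6, 8, 6, 0, -2, 10]
R3 ← R3 + (2/3)·R2: [0, 0, 4/3, 2, -2, 2/3, -14/3]
R4 ← R4 − (2)·R2: [0, 0, 4, 6, -6, 2, -6]
R4 ← R4 − (3)·R3: [0, 0, 0, 0, 0, 0, 8]
The echelon form has 4 nonzero rows; the last pivot sits in the augmented column, so rank(M) = 3 but rank([M|b]) = 4.
Since the ranks differ, the system is inconsistent.

no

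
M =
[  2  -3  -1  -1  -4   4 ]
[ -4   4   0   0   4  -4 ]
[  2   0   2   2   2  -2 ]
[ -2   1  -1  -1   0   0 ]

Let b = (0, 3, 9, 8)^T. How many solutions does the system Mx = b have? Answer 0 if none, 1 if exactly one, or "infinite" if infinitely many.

0

Row reduce the augmented matrix [M | b].
R2 ← R2 + (2)·R1: [0, -2, -2, -2, -4, 4, 3]
R3 ← R3 − R1: [0, 3, 3, 3, 6, -6, 9]
R4 ← R4 + R1: [0, -2, -2, -2, -4, 4, 8]
R3 ← R3 + (3/2)·R2: [0, 0, 0, 0, 0, 0, 27/2]
R4 ← R4 − R2: [0, 0, 0, 0, 0, 0, 5]
R4 ← R4 − (10/27)·R3: [0, 0, 0, 0, 0, 0, 0]
The echelon form has 3 nonzero rows; the last pivot sits in the augmented column, so rank(M) = 2 but rank([M|b]) = 3.
Since the ranks differ, the system is inconsistent.
It has no solutions.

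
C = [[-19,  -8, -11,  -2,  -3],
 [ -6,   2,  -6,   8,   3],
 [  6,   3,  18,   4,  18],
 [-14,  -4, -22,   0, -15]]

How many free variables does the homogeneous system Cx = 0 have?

Row reduce to echelon form.
R2 ← R2 − (6/19)·R1: [0, 86/19, -48/19, 164/19, 75/19]
R3 ← R3 + (6/19)·R1: [0, 9/19, 276/19, 64/19, 324/19]
R4 ← R4 − (14/19)·R1: [0, 36/19, -264/19, 28/19, -243/19]
R3 ← R3 − (9/86)·R2: [0, 0, 636/43, 106/43, 1431/86]
R4 ← R4 − (18/43)·R2: [0, 0, -552/43, -92/43, -621/43]
R4 ← R4 + (46/53)·R3: [0, 0, 0, 0, 0]
3 nonzero rows, so rank(C) = 3.
C has 5 columns; by rank–nullity, nullity = 5 − 3 = 2.

2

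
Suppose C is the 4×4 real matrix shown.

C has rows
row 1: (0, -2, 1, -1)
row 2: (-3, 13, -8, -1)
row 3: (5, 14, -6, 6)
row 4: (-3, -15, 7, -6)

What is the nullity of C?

Row reduce to echelon form.
Swap R1 ↔ R2
R3 ← R3 + (5/3)·R1: [0, 107/3, -58/3, 13/3]
R4 ← R4 − R1: [0, -28, 15, -5]
R3 ← R3 + (107/6)·R2: [0, 0, -3/2, -27/2]
R4 ← R4 − (14)·R2: [0, 0, 1, 9]
R4 ← R4 + (2/3)·R3: [0, 0, 0, 0]
3 nonzero rows, so rank(C) = 3.
C has 4 columns; by rank–nullity, nullity = 4 − 3 = 1.

1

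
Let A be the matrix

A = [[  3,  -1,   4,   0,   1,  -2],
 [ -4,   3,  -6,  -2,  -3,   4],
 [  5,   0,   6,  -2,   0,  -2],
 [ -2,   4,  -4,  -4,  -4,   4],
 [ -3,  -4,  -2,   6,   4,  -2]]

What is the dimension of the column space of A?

Row reduce to echelon form.
R2 ← R2 + (4/3)·R1: [0, 5/3, -2/3, -2, -5/3, 4/3]
R3 ← R3 − (5/3)·R1: [0, 5/3, -2/3, -2, -5/3, 4/3]
R4 ← R4 + (2/3)·R1: [0, 10/3, -4/3, -4, -10/3, 8/3]
R5 ← R5 + R1: [0, -5, 2, 6, 5, -4]
R3 ← R3 − R2: [0, 0, 0, 0, 0, 0]
R4 ← R4 − (2)·R2: [0, 0, 0, 0, 0, 0]
R5 ← R5 + (3)·R2: [0, 0, 0, 0, 0, 0]
Echelon form has 2 nonzero rows, so rank(A) = 2.
The column space has dimension equal to the rank: 2.

2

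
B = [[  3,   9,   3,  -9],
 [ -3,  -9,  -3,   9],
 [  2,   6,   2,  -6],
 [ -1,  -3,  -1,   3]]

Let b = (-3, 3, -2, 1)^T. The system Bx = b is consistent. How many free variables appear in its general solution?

Row reduce the augmented matrix [B | b].
R2 ← R2 + R1: [0, 0, 0, 0, 0]
R3 ← R3 − (2/3)·R1: [0, 0, 0, 0, 0]
R4 ← R4 + (1/3)·R1: [0, 0, 0, 0, 0]
The echelon form has 1 nonzero rows, and every pivot lies in the first 4 columns, so rank(B) = rank([B|b]) = 1.
The system is consistent.
Free variables = (unknowns) − (rank) = 4 − 1 = 3.

3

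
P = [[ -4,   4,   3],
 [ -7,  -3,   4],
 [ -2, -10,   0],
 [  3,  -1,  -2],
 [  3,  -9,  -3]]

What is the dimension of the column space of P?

Row reduce to echelon form.
R2 ← R2 − (7/4)·R1: [0, -10, -5/4]
R3 ← R3 − (1/2)·R1: [0, -12, -3/2]
R4 ← R4 + (3/4)·R1: [0, 2, 1/4]
R5 ← R5 + (3/4)·R1: [0, -6, -3/4]
R3 ← R3 − (6/5)·R2: [0, 0, 0]
R4 ← R4 + (1/5)·R2: [0, 0, 0]
R5 ← R5 − (3/5)·R2: [0, 0, 0]
Echelon form has 2 nonzero rows, so rank(P) = 2.
The column space has dimension equal to the rank: 2.

2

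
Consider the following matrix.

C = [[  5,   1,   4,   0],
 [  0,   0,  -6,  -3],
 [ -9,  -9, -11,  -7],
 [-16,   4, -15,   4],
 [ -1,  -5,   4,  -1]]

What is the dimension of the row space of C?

Row reduce to echelon form.
R3 ← R3 + (9/5)·R1: [0, -36/5, -19/5, -7]
R4 ← R4 + (16/5)·R1: [0, 36/5, -11/5, 4]
R5 ← R5 + (1/5)·R1: [0, -24/5, 24/5, -1]
Swap R2 ↔ R3
R4 ← R4 + R2: [0, 0, -6, -3]
R5 ← R5 − (2/3)·R2: [0, 0, 22/3, 11/3]
R4 ← R4 − R3: [0, 0, 0, 0]
R5 ← R5 + (11/9)·R3: [0, 0, 0, 0]
Echelon form has 3 nonzero rows, so rank(C) = 3.
The row space has dimension equal to the rank: 3.

3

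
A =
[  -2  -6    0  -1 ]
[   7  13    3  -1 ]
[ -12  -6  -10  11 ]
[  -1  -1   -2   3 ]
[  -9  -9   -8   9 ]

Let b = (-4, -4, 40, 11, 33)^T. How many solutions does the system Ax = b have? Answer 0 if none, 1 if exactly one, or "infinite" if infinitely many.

1

Row reduce the augmented matrix [A | b].
R2 ← R2 + (7/2)·R1: [0, -8, 3, -9/2, -18]
R3 ← R3 − (6)·R1: [0, 30, -10, 17, 64]
R4 ← R4 − (1/2)·R1: [0, 2, -2, 7/2, 13]
R5 ← R5 − (9/2)·R1: [0, 18, -8, 27/2, 51]
R3 ← R3 + (15/4)·R2: [0, 0, 5/4, 1/8, -7/2]
R4 ← R4 + (1/4)·R2: [0, 0, -5/4, 19/8, 17/2]
R5 ← R5 + (9/4)·R2: [0, 0, -5/4, 27/8, 21/2]
R4 ← R4 + R3: [0, 0, 0, 5/2, 5]
R5 ← R5 + R3: [0, 0, 0, 7/2, 7]
R5 ← R5 − (7/5)·R4: [0, 0, 0, 0, 0]
The echelon form has 4 nonzero rows, and every pivot lies in the first 4 columns, so rank(A) = rank([A|b]) = 4.
The system is consistent.
rank = 4 = number of unknowns, so the solution is unique.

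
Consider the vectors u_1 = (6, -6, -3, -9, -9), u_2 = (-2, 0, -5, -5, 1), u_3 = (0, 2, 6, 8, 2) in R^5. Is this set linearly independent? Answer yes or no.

no

Form the matrix with these vectors as rows and row reduce.
R2 ← R2 + (1/3)·R1: [0, -2, -6, -8, -2]
R3 ← R3 + R2: [0, 0, 0, 0, 0]
2 nonzero rows, so the 3 vectors span a space of dimension 2.
Since 2 < 3, the vectors are linearly dependent.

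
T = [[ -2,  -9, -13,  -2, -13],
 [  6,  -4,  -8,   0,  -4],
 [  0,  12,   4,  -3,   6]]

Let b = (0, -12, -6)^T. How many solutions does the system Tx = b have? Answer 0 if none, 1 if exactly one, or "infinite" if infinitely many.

infinite

Row reduce the augmented matrix [T | b].
R2 ← R2 + (3)·R1: [0, -31, -47, -6, -43, -12]
R3 ← R3 + (12/31)·R2: [0, 0, -440/31, -165/31, -330/31, -330/31]
The echelon form has 3 nonzero rows, and every pivot lies in the first 5 columns, so rank(T) = rank([T|b]) = 3.
The system is consistent.
rank = 3 < 5 unknowns, so there are infinitely many solutions.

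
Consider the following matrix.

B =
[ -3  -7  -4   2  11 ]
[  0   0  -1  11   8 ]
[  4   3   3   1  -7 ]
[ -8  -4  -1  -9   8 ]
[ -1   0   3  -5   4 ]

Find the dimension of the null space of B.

Row reduce to echelon form.
R3 ← R3 + (4/3)·R1: [0, -19/3, -7/3, 11/3, 23/3]
R4 ← R4 − (8/3)·R1: [0, 44/3, 29/3, -43/3, -64/3]
R5 ← R5 − (1/3)·R1: [0, 7/3, 13/3, -17/3, 1/3]
Swap R2 ↔ R3
R4 ← R4 + (44/19)·R2: [0, 0, 81/19, -111/19, -68/19]
R5 ← R5 + (7/19)·R2: [0, 0, 66/19, -82/19, 60/19]
R4 ← R4 + (81/19)·R3: [0, 0, 0, 780/19, 580/19]
R5 ← R5 + (66/19)·R3: [0, 0, 0, 644/19, 588/19]
R5 ← R5 − (161/195)·R4: [0, 0, 0, 0, 224/39]
5 nonzero rows, so rank(B) = 5.
B has 5 columns; by rank–nullity, nullity = 5 − 5 = 0.

0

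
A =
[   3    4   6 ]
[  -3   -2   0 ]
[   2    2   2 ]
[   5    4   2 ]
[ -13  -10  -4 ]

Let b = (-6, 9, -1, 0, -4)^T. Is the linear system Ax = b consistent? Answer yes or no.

Row reduce the augmented matrix [A | b].
R2 ← R2 + R1: [0, 2, 6, 3]
R3 ← R3 − (2/3)·R1: [0, -2/3, -2, 3]
R4 ← R4 − (5/3)·R1: [0, -8/3, -8, 10]
R5 ← R5 + (13/3)·R1: [0, 22/3, 22, -30]
R3 ← R3 + (1/3)·R2: [0, 0, 0, 4]
R4 ← R4 + (4/3)·R2: [0, 0, 0, 14]
R5 ← R5 − (11/3)·R2: [0, 0, 0, -41]
R4 ← R4 − (7/2)·R3: [0, 0, 0, 0]
R5 ← R5 + (41/4)·R3: [0, 0, 0, 0]
The echelon form has 3 nonzero rows; the last pivot sits in the augmented column, so rank(A) = 2 but rank([A|b]) = 3.
Since the ranks differ, the system is inconsistent.

no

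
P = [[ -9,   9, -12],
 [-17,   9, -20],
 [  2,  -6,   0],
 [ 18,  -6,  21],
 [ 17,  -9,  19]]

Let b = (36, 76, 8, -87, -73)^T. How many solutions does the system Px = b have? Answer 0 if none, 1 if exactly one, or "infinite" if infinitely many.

Row reduce the augmented matrix [P | b].
R2 ← R2 − (17/9)·R1: [0, -8, 8/3, 8]
R3 ← R3 + (2/9)·R1: [0, -4, -8/3, 16]
R4 ← R4 + (2)·R1: [0, 12, -3, -15]
R5 ← R5 + (17/9)·R1: [0, 8, -11/3, -5]
R3 ← R3 − (1/2)·R2: [0, 0, -4, 12]
R4 ← R4 + (3/2)·R2: [0, 0, 1, -3]
R5 ← R5 + R2: [0, 0, -1, 3]
R4 ← R4 + (1/4)·R3: [0, 0, 0, 0]
R5 ← R5 − (1/4)·R3: [0, 0, 0, 0]
The echelon form has 3 nonzero rows, and every pivot lies in the first 3 columns, so rank(P) = rank([P|b]) = 3.
The system is consistent.
rank = 3 = number of unknowns, so the solution is unique.

1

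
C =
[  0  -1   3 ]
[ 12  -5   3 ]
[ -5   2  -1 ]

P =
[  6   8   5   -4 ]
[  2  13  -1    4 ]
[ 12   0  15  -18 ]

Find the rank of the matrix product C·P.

2

First compute CP:
[[ 34, -13,  46, -58],
 [ 98,  31, 110, -122],
 [-38, -14, -42,  46]]
Now row reduce the product.
R2 ← R2 − (49/17)·R1: [0, 1164/17, -384/17, 768/17]
R3 ← R3 + (19/17)·R1: [0, -485/17, 160/17, -320/17]
R3 ← R3 + (5/12)·R2: [0, 0, 0, 0]
2 nonzero rows, so rank(CP) = 2.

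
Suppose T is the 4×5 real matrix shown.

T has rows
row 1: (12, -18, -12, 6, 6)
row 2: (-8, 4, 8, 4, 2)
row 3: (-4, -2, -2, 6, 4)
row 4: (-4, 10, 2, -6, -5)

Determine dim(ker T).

Row reduce to echelon form.
R2 ← R2 + (2/3)·R1: [0, -8, 0, 8, 6]
R3 ← R3 + (1/3)·R1: [0, -8, -6, 8, 6]
R4 ← R4 + (1/3)·R1: [0, 4, -2, -4, -3]
R3 ← R3 − R2: [0, 0, -6, 0, 0]
R4 ← R4 + (1/2)·R2: [0, 0, -2, 0, 0]
R4 ← R4 − (1/3)·R3: [0, 0, 0, 0, 0]
3 nonzero rows, so rank(T) = 3.
T has 5 columns; by rank–nullity, nullity = 5 − 3 = 2.

2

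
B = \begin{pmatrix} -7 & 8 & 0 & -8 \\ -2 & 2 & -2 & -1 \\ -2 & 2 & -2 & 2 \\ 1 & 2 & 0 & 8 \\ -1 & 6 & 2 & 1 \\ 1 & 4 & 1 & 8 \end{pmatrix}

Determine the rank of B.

Row reduce to echelon form.
R2 ← R2 − (2/7)·R1: [0, -2/7, -2, 9/7]
R3 ← R3 − (2/7)·R1: [0, -2/7, -2, 30/7]
R4 ← R4 + (1/7)·R1: [0, 22/7, 0, 48/7]
R5 ← R5 − (1/7)·R1: [0, 34/7, 2, 15/7]
R6 ← R6 + (1/7)·R1: [0, 36/7, 1, 48/7]
R3 ← R3 − R2: [0, 0, 0, 3]
R4 ← R4 + (11)·R2: [0, 0, -22, 21]
R5 ← R5 + (17)·R2: [0, 0, -32, 24]
R6 ← R6 + (18)·R2: [0, 0, -35, 30]
Swap R3 ↔ R4
R5 ← R5 − (16/11)·R3: [0, 0, 0, -72/11]
R6 ← R6 − (35/22)·R3: [0, 0, 0, -75/22]
R5 ← R5 + (24/11)·R4: [0, 0, 0, 0]
R6 ← R6 + (25/22)·R4: [0, 0, 0, 0]
Echelon form has 4 nonzero rows, so rank(B) = 4.

4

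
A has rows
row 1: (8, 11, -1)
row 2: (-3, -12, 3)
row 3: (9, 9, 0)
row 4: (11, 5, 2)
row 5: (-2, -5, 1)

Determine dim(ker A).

Row reduce to echelon form.
R2 ← R2 + (3/8)·R1: [0, -63/8, 21/8]
R3 ← R3 − (9/8)·R1: [0, -27/8, 9/8]
R4 ← R4 − (11/8)·R1: [0, -81/8, 27/8]
R5 ← R5 + (1/4)·R1: [0, -9/4, 3/4]
R3 ← R3 − (3/7)·R2: [0, 0, 0]
R4 ← R4 − (9/7)·R2: [0, 0, 0]
R5 ← R5 − (2/7)·R2: [0, 0, 0]
2 nonzero rows, so rank(A) = 2.
A has 3 columns; by rank–nullity, nullity = 3 − 2 = 1.

1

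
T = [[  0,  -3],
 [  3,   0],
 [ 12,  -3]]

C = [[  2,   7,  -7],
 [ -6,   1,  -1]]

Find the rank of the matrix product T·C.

2

First compute TC:
[[ 18,  -3,   3],
 [  6,  21, -21],
 [ 42,  81, -81]]
Now row reduce the product.
R2 ← R2 − (1/3)·R1: [0, 22, -22]
R3 ← R3 − (7/3)·R1: [0, 88, -88]
R3 ← R3 − (4)·R2: [0, 0, 0]
2 nonzero rows, so rank(TC) = 2.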